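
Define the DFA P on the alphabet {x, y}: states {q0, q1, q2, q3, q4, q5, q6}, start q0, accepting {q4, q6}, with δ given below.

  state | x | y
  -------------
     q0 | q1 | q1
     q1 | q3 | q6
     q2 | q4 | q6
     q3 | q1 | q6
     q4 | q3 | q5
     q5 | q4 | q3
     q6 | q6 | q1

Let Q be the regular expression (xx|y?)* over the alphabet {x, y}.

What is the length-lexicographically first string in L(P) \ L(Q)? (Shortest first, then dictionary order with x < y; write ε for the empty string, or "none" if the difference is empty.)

xy

The string xy is accepted by P but not by Q.
No shorter string lies in the difference, and xy is the lexicographically first length-2 string in L(P) \ L(Q).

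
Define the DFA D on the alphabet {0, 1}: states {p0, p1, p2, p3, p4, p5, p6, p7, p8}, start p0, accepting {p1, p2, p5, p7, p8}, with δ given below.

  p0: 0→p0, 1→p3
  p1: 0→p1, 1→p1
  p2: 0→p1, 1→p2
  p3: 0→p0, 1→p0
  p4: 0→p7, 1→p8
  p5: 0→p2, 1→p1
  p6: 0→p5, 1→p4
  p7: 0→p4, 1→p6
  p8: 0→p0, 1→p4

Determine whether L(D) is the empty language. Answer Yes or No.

The states reachable from the start state are {p0, p3}.
None of the accepting states {p1, p2, p5, p7, p8} is reachable, so no string is accepted and L(D) = ∅.

Yes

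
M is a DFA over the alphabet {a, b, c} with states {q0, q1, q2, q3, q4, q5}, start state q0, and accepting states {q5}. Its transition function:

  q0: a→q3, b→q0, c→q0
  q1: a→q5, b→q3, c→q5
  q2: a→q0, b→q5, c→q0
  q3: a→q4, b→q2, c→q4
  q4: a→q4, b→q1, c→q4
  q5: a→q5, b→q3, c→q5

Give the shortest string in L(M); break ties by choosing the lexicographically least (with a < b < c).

abb

A breadth-first search from q0 reaches an accepting state first via the path q0 → q3 → q2 → q5 on input abb.
No string of length < 3 is accepted (BFS exhausts all shorter strings without reaching an accepting state), and abb is the lexicographically least accepting string of length 3.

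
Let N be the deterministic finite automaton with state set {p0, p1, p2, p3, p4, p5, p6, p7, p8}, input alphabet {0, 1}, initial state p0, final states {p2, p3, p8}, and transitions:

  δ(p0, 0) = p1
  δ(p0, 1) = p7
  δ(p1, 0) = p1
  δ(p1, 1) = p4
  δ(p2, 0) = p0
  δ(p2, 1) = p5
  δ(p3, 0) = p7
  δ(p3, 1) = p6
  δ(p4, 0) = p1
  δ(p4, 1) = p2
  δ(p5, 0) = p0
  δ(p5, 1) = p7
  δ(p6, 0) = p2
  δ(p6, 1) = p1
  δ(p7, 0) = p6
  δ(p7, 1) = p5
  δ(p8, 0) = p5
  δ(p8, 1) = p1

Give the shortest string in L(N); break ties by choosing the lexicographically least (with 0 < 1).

A breadth-first search from p0 reaches an accepting state first via the path p0 → p1 → p4 → p2 on input 011.
No string of length < 3 is accepted (BFS exhausts all shorter strings without reaching an accepting state), and 011 is the lexicographically least accepting string of length 3.

011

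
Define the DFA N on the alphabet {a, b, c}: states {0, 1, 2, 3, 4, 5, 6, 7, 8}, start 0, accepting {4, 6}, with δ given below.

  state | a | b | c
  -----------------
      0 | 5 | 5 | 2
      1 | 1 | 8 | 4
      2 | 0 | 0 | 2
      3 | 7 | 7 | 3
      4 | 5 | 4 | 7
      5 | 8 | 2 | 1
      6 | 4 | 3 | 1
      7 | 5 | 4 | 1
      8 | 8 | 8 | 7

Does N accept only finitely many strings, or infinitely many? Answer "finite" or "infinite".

infinite

State 0 is reachable from the start and can reach an accepting state, and it lies on the cycle 0 → 2 → 0.
Traversing that cycle any number of times yields accepted strings of unbounded length, so the language is infinite.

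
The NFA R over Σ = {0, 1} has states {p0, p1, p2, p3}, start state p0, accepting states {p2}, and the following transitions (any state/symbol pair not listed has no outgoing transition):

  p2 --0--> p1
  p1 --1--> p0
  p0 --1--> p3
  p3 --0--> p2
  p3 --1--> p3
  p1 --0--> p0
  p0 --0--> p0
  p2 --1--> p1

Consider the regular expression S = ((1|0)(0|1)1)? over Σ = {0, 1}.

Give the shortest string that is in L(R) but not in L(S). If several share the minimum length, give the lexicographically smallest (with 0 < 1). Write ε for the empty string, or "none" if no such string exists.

10

The string 10 is accepted by R but not by S.
No shorter string lies in the difference, and 10 is the lexicographically first length-2 string in L(R) \ L(S).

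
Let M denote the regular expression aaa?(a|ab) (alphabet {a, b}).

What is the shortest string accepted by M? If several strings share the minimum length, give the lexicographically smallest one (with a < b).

By inspection of the expression, no string of length less than 3 matches, and aaa is the lexicographically first match of length 3.

aaa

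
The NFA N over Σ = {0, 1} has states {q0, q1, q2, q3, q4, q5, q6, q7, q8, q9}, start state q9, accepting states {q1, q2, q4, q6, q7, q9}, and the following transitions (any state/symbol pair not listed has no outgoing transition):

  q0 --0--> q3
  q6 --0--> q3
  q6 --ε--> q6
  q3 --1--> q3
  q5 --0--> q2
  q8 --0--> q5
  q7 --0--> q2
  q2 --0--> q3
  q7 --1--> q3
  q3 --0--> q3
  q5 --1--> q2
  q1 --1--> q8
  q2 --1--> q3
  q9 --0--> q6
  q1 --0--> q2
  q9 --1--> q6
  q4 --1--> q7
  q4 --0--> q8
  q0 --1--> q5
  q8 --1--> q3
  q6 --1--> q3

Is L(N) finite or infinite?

The useful states (reachable from q9 and able to reach an accepting state) are {q6, q9}.
Restricted to these states the transition graph has no cycle, so every accepting path has bounded length and L is finite.

finite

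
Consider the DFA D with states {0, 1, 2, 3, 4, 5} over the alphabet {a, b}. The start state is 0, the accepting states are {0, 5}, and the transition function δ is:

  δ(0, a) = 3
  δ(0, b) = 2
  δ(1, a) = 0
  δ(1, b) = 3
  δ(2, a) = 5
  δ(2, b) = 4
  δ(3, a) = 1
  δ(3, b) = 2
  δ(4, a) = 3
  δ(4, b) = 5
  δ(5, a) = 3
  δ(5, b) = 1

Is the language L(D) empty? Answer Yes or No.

No

The empty string ε is accepted: the run 0 ends in the accepting state 0.
Since at least one string is accepted, L(D) is not empty.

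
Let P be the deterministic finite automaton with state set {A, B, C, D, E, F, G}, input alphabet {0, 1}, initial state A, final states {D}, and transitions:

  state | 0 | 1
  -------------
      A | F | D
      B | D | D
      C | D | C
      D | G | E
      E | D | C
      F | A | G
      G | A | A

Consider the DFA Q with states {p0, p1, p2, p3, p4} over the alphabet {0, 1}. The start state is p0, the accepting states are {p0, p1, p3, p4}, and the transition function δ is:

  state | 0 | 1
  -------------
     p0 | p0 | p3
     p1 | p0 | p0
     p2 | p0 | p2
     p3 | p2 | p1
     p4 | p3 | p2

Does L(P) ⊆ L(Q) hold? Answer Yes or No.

No

The string 0101 is in L(P) but not in L(Q).
So L(P) ⊄ L(Q).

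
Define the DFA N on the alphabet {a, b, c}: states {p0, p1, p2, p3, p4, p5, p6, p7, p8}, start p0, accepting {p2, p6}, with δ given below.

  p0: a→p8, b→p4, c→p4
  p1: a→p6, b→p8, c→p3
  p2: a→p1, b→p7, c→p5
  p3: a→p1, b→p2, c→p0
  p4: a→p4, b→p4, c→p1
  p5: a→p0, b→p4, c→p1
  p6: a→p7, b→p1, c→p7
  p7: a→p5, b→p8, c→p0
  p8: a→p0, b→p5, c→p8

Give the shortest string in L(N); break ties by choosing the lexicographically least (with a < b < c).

bca

A breadth-first search from p0 reaches an accepting state first via the path p0 → p4 → p1 → p6 on input bca.
No string of length < 3 is accepted (BFS exhausts all shorter strings without reaching an accepting state), and bca is the lexicographically least accepting string of length 3.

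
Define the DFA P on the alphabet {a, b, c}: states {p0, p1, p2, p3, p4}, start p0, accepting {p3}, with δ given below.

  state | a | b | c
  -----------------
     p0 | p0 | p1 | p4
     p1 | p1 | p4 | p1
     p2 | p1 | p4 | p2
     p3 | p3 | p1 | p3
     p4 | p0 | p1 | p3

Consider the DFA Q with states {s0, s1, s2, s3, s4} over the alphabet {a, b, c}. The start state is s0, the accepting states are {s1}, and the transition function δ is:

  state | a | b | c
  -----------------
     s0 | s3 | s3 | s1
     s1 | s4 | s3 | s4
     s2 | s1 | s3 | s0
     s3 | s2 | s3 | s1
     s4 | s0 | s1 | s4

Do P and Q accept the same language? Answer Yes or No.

No

The string cc is accepted by P but rejected by Q.
So L(P) ≠ L(Q).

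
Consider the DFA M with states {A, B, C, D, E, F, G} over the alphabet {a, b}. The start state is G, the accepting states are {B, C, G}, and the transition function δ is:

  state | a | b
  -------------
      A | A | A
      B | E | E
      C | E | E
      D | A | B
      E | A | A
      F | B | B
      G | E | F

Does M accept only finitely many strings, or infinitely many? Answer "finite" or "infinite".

The useful states (reachable from G and able to reach an accepting state) are {B, F, G}.
Restricted to these states the transition graph has no cycle, so every accepting path has bounded length and L is finite.

finite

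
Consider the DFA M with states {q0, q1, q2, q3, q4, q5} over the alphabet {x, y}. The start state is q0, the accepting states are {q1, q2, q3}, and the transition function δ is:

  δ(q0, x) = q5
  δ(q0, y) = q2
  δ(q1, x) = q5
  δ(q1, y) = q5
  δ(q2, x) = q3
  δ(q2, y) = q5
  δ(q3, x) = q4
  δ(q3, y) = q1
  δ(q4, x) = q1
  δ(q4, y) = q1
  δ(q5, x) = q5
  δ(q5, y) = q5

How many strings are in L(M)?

The useful subgraph on states {q0, q1, q2, q3, q4} is acyclic, so L(M) is finite; the longest accepting path visits 5 useful states, giving maximum string length 4.
Counting accepting paths from q0 by length: 1 of length 1, 1 of length 2, 1 of length 3, 2 of length 4. Total 5.

5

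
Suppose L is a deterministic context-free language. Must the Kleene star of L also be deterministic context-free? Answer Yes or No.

L = {c aⁿbⁿ : n≥0} ∪ {cc aⁿb²ⁿ : n≥0} is a DCFL (the number of leading c's fixes which ratio the DPDA checks), but L* is not. Every word of L starts with c, so in a factorisation of the string cc aⁱbʲ (i≥1) into words of L each factor begins at one of the two c's: either the whole string is a single word of L (forcing j = 2i), or it splits as c · (c aⁱbʲ) with c ∈ L (take n = 0) and c aⁱbʲ ∈ L (forcing j = i). Thus L* ∩ cca⁺b* = {cc aⁿbⁿ : n≥1} ∪ {cc aⁿb²ⁿ : n≥1}. A DPDA for L* would give one for this intersection with a regular set, and, started from its configuration after reading cc, one for {aⁿbⁿ : n≥1} ∪ {aⁿb²ⁿ : n≥1}, which no deterministic PDA accepts (a DPDA for it would have a single run on aⁿb²ⁿ, accepting after the prefix aⁿbⁿ and accepting again after n more b's; an ordinary PDA that simulates it on a's and b's and, at any moment when it is accepting, may switch to reading only a fresh letter d while feeding each d to the simulation as a b, would accept aⁱbʲdᵏ (k≥1) exactly when both aⁱbʲ and aⁱbʲ⁺ᵏ are in the language, i.e. its language intersected with the regular set a*b*d⁺ would be exactly {aⁿbⁿdⁿ : n≥1} — impossible, since context-free languages are closed under intersection with regular sets and {aⁿbⁿdⁿ} is not context-free). So L* is not a DCFL.

No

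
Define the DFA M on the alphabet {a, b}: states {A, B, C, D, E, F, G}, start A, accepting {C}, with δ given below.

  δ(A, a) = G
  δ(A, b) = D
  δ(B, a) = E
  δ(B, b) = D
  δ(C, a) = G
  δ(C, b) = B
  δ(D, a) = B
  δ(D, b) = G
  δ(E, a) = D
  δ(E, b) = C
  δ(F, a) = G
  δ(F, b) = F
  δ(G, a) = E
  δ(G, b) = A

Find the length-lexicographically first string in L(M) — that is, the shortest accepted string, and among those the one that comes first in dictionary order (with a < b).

aab

A breadth-first search from A reaches an accepting state first via the path A → G → E → C on input aab.
No string of length < 3 is accepted (BFS exhausts all shorter strings without reaching an accepting state), and aab is the lexicographically least accepting string of length 3.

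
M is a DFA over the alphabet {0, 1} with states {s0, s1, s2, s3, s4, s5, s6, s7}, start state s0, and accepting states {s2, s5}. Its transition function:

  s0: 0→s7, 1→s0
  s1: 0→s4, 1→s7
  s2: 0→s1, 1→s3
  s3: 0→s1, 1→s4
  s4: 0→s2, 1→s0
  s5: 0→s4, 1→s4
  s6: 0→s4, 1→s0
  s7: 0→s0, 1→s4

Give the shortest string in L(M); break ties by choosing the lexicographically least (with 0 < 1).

A breadth-first search from s0 reaches an accepting state first via the path s0 → s7 → s4 → s2 on input 010.
No string of length < 3 is accepted (BFS exhausts all shorter strings without reaching an accepting state), and 010 is the lexicographically least accepting string of length 3.

010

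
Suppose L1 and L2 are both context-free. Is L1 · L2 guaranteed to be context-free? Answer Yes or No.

Yes

Take grammars for L₁ and L₂ with disjoint nonterminals and start symbols S₁, S₂; adding a new start symbol with S → S₁S₂ gives a context-free grammar for L₁L₂.
So the context-free languages are closed under concatenation.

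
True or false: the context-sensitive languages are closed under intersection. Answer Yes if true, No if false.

Yes

An LBA keeps a copy of the input on a second track, runs the LBA for L₁, and if that accepts restores the input and runs the LBA for L₂; linear space suffices, so L₁ ∩ L₂ is context-sensitive.
So the context-sensitive languages are closed under intersection.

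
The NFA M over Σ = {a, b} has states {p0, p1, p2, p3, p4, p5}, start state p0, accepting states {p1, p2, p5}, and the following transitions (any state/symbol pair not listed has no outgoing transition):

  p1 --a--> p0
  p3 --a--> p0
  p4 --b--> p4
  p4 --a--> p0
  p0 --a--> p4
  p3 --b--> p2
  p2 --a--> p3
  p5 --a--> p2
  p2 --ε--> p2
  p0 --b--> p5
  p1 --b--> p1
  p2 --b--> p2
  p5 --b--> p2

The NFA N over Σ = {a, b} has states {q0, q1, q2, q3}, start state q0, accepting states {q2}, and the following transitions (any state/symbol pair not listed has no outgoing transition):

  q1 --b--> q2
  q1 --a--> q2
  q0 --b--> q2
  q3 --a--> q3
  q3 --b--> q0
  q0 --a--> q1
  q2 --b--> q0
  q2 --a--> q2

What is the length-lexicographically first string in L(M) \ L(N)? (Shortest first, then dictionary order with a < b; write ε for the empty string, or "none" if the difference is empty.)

bb

The string bb is accepted by M but not by N.
No shorter string lies in the difference, and bb is the lexicographically first length-2 string in L(M) \ L(N).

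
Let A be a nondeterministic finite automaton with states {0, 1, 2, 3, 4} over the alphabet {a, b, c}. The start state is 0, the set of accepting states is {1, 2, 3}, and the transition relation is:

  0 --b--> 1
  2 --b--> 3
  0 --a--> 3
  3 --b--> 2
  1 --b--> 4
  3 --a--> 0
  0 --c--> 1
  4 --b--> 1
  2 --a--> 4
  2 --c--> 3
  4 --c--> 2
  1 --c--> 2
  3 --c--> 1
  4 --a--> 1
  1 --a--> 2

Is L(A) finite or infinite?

infinite

State 0 is reachable from the start and can reach an accepting state, and it lies on the cycle 0 → 1 → 2 → 3 → 0.
Traversing that cycle any number of times yields accepted strings of unbounded length, so the language is infinite.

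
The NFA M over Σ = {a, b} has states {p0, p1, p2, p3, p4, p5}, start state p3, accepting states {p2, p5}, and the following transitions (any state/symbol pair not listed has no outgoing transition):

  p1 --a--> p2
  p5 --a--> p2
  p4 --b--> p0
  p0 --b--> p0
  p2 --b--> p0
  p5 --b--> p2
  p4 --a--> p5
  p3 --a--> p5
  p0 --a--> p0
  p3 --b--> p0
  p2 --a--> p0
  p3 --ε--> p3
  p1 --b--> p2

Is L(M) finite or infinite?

The useful states (reachable from p3 and able to reach an accepting state) are {p2, p3, p5}.
Restricted to these states the transition graph has no cycle, so every accepting path has bounded length and L is finite.

finite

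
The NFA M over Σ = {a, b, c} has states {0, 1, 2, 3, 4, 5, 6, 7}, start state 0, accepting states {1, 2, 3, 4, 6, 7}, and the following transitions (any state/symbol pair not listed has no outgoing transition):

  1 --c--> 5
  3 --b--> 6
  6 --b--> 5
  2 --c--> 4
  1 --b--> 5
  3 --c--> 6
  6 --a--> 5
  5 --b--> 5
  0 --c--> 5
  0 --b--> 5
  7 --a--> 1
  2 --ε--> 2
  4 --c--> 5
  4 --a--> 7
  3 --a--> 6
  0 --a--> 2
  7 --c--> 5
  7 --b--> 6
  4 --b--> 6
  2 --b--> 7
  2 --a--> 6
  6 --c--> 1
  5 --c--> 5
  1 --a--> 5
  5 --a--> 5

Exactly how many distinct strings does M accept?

The useful subgraph on states {0, 1, 2, 4, 6, 7} is acyclic, so L(M) is finite; the longest accepting path visits 6 useful states, giving maximum string length 5.
Counting accepting paths from 0 by length: 1 of length 1, 3 of length 2, 5 of length 3, 4 of length 4, 1 of length 5. Total 14.

14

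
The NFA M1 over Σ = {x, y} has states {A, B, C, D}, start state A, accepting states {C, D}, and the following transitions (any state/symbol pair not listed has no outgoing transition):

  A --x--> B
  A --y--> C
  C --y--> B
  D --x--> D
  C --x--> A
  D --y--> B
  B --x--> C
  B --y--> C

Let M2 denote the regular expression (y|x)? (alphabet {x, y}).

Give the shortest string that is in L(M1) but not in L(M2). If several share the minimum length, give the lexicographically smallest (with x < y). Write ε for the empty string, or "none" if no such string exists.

xx

The string xx is accepted by M1 but not by M2.
No shorter string lies in the difference, and xx is the lexicographically first length-2 string in L(M1) \ L(M2).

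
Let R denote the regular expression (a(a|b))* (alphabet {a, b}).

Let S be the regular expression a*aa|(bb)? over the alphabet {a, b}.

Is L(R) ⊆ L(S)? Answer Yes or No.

No

The string ab is in L(R) but not in L(S).
So L(R) ⊄ L(S).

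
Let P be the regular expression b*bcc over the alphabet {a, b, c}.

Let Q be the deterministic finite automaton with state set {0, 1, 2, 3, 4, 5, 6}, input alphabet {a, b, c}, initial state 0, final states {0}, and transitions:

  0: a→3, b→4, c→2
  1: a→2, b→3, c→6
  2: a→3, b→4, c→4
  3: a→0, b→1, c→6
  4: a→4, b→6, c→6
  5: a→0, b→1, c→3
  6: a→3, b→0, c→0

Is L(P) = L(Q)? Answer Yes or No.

The string bbcc is accepted by P but rejected by Q.
So L(P) ≠ L(Q).

No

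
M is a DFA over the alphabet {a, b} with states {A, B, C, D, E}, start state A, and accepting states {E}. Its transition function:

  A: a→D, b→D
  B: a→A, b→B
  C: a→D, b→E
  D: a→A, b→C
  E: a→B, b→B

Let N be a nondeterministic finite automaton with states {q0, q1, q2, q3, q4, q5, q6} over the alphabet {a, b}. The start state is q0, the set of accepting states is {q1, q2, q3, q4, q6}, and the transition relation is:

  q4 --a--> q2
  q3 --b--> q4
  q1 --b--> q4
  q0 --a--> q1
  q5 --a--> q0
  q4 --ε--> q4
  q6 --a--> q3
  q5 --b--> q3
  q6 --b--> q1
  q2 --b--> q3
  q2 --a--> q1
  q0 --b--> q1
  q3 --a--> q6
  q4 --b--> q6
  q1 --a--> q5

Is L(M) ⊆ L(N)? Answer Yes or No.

Yes

Exploring the product automaton M × N from the start pair (A, q0), following both machines on each input symbol, reaches 26 state pairs: (A, q0), (D, q1), (A, q5), (C, q4), (D, q0), (D, q3), (D, q2), (E, q6), (A, q1), (C, q1), (A, q6), (C, q3), (B, q3), (B, q1), (D, q5), (D, q4), (E, q4), (D, q6), (B, q4), (A, q2), (C, q6), (B, q2), (B, q6), (A, q3), (E, q1), (B, q5).
M accepts in {E} and N accepts in {q1, q2, q3, q4, q6}. The reachable pairs whose M-component is accepting are (E, q6), (E, q4), (E, q1); in each of them the N-component is accepting too, so the product for L(M) \ L(N) (M-component accepting, N-component rejecting) has no reachable accepting pair and the difference is empty.
Hence every string in L(M) is also in L(N).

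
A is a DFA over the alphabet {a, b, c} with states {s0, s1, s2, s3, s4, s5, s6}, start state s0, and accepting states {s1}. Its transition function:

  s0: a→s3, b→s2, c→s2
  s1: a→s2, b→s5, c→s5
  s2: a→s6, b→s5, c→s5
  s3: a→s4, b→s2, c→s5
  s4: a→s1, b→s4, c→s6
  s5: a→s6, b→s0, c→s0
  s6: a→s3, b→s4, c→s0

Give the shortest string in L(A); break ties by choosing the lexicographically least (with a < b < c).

A breadth-first search from s0 reaches an accepting state first via the path s0 → s3 → s4 → s1 on input aaa.
No string of length < 3 is accepted (BFS exhausts all shorter strings without reaching an accepting state), and aaa is the lexicographically least accepting string of length 3.

aaa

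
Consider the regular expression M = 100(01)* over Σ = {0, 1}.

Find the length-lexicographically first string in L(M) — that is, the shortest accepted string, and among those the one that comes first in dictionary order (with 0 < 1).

By inspection of the expression, no string of length less than 3 matches, and 100 is the lexicographically first match of length 3.

100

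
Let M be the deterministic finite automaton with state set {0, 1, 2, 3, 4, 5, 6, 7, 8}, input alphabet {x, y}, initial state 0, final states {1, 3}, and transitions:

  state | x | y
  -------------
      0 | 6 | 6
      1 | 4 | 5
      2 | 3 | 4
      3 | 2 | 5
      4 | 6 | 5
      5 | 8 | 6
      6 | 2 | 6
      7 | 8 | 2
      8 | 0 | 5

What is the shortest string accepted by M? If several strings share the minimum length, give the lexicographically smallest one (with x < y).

A breadth-first search from 0 reaches an accepting state first via the path 0 → 6 → 2 → 3 on input xxx.
No string of length < 3 is accepted (BFS exhausts all shorter strings without reaching an accepting state), and xxx is the lexicographically least accepting string of length 3.

xxx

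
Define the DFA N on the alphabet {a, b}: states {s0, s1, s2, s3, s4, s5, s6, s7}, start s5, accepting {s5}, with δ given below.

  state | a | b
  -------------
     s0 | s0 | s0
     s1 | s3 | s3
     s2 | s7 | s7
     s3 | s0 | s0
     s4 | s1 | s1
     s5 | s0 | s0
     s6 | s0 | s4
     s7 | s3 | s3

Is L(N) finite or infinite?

The useful states (reachable from s5 and able to reach an accepting state) are {s5}.
Restricted to these states the transition graph has no cycle, so every accepting path has bounded length and L is finite.

finite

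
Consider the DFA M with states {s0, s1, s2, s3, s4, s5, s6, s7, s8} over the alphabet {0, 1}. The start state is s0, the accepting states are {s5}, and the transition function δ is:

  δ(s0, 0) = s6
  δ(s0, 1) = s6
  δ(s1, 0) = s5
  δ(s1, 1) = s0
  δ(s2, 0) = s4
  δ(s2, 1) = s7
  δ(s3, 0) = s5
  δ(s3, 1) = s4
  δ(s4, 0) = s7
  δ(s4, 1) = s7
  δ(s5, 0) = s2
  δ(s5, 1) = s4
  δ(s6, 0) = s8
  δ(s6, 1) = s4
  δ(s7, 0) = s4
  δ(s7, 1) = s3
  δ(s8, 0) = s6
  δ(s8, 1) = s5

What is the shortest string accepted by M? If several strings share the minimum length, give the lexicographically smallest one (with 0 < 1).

A breadth-first search from s0 reaches an accepting state first via the path s0 → s6 → s8 → s5 on input 001.
No string of length < 3 is accepted (BFS exhausts all shorter strings without reaching an accepting state), and 001 is the lexicographically least accepting string of length 3.

001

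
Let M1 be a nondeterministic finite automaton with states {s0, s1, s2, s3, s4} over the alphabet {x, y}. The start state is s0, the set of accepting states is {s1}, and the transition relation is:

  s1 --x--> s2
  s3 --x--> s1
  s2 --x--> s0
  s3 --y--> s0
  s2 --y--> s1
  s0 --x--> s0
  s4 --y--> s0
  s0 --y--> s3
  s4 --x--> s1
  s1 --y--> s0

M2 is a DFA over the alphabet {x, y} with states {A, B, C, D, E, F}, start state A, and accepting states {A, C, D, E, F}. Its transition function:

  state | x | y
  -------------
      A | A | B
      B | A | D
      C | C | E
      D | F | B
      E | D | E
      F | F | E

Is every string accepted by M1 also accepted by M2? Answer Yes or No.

The string yxxy is in L(M1) but not in L(M2).
So L(M1) ⊄ L(M2).

No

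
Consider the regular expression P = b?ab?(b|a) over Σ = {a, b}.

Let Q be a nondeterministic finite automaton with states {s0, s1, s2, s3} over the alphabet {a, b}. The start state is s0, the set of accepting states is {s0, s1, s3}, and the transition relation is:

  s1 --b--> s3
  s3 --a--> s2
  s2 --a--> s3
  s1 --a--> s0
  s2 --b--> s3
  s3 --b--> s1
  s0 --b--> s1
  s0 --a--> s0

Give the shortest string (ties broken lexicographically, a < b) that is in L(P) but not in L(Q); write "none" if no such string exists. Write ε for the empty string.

Converting the expression P to a DFA (subset construction, then merging equivalent states) gives the minimal DFA with states {p0, p1, p2, p3, p4, p5}, start state p0, accepting states {p3, p4} and transitions p0: a→p1, b→p2; p1: a→p3, b→p4; p2: a→p1, b→p5; p3: a→p5, b→p5; p4: a→p3, b→p3; p5: a→p5, b→p5.
Exploring the product automaton P × Q from the start pair (p0, s0), following both machines on each input symbol, reaches 10 state pairs: (p0, s0), (p1, s0), (p2, s1), (p3, s0), (p4, s1), (p5, s3), (p5, s0), (p5, s1), (p3, s3), (p5, s2).
P accepts in {p3, p4} and Q accepts in {s0, s1, s3}. The reachable pairs whose P-component is accepting are (p3, s0), (p4, s1), (p3, s3); in each of them the Q-component is accepting too, so the product for L(P) \ L(Q) (P-component accepting, Q-component rejecting) has no reachable accepting pair and the difference is empty.
So every string accepted by P is also accepted by Q: L(P) \ L(Q) = ∅ and there is no such string.

none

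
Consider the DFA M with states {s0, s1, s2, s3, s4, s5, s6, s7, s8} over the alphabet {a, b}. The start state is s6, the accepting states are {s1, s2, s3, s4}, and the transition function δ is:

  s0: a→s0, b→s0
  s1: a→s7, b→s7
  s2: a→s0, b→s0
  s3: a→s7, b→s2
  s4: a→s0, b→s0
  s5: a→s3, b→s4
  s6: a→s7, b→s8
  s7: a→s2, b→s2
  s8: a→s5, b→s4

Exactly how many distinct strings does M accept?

8

The useful subgraph on states {s2, s3, s4, s5, s6, s7, s8} is acyclic, so L(M) is finite; the longest accepting path visits 6 useful states, giving maximum string length 5.
Counting accepting paths from s6 by length: 3 of length 2, 2 of length 3, 1 of length 4, 2 of length 5. Total 8.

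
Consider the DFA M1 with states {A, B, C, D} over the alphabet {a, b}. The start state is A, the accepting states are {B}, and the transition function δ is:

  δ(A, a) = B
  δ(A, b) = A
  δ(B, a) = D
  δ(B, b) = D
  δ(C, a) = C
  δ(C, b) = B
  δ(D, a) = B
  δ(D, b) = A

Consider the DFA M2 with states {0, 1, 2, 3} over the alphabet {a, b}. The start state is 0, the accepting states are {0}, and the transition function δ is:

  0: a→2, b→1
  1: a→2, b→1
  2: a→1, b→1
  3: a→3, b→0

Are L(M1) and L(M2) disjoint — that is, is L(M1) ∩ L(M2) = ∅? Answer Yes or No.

Yes

Exploring the product automaton M1 × M2 from the start pair (A, 0), following both machines on each input symbol, reaches 4 state pairs: (A, 0), (B, 2), (A, 1), (D, 1).
M1 accepts in {B} and M2 accepts in {0}; no reachable pair has both components accepting, so no string drives both machines to acceptance simultaneously and L(M1) ∩ L(M2) = ∅.
So no string is accepted by both, and the intersection is empty.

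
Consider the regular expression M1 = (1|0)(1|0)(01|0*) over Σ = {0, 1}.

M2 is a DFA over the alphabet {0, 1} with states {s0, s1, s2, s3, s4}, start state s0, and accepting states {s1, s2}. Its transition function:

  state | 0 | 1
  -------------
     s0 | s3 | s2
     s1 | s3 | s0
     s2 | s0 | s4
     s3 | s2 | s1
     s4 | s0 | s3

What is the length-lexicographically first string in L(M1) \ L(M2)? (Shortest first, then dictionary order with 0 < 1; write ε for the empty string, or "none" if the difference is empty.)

The string 10 is accepted by M1 but not by M2.
No shorter string lies in the difference, and 10 is the lexicographically first length-2 string in L(M1) \ L(M2).

10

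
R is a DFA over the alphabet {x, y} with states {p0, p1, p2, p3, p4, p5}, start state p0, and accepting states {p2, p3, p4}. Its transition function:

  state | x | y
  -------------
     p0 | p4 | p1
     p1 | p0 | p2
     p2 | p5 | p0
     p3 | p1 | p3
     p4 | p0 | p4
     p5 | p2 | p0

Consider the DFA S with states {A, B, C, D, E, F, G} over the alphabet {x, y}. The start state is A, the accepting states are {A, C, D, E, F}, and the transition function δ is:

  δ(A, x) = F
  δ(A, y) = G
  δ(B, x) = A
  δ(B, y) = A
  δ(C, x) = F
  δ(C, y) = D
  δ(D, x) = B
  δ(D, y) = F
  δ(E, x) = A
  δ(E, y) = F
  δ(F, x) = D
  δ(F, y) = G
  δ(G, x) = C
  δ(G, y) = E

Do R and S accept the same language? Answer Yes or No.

The string xy is accepted by R but rejected by S.
So L(R) ≠ L(S).

No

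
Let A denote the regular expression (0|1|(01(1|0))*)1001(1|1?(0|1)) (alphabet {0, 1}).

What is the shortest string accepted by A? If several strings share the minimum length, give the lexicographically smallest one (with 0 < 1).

10010

By inspection of the expression, no string of length less than 5 matches, and 10010 is the lexicographically first match of length 5.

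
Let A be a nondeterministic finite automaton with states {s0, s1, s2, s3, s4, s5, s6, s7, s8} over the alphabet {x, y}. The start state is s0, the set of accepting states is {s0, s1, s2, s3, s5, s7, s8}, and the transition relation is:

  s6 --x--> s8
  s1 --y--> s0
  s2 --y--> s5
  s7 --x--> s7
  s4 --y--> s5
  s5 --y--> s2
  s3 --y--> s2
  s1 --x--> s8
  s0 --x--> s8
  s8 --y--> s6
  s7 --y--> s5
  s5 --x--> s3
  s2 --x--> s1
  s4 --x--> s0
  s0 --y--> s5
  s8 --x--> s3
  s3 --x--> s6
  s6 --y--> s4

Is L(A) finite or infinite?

State s8 is reachable from the start and can reach an accepting state, and it lies on the cycle s8 → s3 → s2 → s1 → s8.
Traversing that cycle any number of times yields accepted strings of unbounded length, so the language is infinite.

infinite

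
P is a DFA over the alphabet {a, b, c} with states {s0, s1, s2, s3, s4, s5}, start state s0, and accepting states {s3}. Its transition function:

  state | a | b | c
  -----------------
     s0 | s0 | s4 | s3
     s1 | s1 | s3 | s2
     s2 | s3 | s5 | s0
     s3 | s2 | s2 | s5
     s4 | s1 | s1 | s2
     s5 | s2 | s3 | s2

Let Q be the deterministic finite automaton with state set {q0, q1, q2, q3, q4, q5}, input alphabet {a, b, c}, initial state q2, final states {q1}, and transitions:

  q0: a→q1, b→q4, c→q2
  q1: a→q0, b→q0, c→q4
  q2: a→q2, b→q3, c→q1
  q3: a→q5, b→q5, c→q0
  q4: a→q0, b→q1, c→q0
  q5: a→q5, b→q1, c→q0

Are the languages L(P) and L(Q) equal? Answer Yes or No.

Yes

Exploring the product automaton P × Q from the start pair (s0, q2), following both machines on each input symbol, reaches 6 state pairs: (s0, q2), (s4, q3), (s3, q1), (s1, q5), (s2, q0), (s5, q4).
P accepts in {s3} and Q accepts in {q1}. In every reachable pair the two components are either both accepting — (s3, q1) — or both non-accepting, so no string is accepted by exactly one of the machines: L(P) \ L(Q) and L(Q) \ L(P) are both empty.
Hence every string is accepted by P iff it is accepted by Q, and the two languages coincide.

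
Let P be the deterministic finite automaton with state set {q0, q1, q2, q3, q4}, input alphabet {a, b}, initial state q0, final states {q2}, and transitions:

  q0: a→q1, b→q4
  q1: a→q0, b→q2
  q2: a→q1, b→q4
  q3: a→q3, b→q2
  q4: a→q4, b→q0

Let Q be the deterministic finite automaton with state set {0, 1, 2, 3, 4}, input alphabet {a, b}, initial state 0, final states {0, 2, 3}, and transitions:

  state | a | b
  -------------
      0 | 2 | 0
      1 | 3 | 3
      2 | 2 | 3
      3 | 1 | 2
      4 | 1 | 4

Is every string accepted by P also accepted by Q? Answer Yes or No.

Exploring the product automaton P × Q from the start pair (q0, 0), following both machines on each input symbol, reaches 10 state pairs: (q0, 0), (q1, 2), (q4, 0), (q0, 2), (q2, 3), (q4, 2), (q4, 3), (q1, 1), (q0, 3), (q4, 1).
P accepts in {q2} and Q accepts in {0, 2, 3}. The reachable pairs whose P-component is accepting are (q2, 3); in each of them the Q-component is accepting too, so the product for L(P) \ L(Q) (P-component accepting, Q-component rejecting) has no reachable accepting pair and the difference is empty.
Hence every string in L(P) is also in L(Q).

Yes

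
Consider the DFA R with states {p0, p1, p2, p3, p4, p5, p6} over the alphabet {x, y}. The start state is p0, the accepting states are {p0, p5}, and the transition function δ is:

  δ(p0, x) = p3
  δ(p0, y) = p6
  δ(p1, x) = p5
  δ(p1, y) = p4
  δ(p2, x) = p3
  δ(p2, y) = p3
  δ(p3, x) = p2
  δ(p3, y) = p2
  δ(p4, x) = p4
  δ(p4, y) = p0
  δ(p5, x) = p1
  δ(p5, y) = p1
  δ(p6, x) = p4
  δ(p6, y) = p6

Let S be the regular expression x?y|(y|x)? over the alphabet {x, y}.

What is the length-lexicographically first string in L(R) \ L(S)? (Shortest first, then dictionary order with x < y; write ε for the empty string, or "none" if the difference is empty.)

yxy

The string yxy is accepted by R but not by S.
No shorter string lies in the difference, and yxy is the lexicographically first length-3 string in L(R) \ L(S).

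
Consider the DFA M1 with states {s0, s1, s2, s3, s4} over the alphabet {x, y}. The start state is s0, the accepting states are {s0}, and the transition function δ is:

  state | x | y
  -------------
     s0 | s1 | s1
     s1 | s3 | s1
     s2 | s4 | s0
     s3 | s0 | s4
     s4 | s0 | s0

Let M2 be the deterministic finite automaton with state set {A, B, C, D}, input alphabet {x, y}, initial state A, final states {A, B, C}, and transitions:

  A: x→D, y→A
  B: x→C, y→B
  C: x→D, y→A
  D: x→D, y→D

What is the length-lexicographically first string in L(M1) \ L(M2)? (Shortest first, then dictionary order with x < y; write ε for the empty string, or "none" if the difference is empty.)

xxx

The string xxx is accepted by M1 but not by M2.
No shorter string lies in the difference, and xxx is the lexicographically first length-3 string in L(M1) \ L(M2).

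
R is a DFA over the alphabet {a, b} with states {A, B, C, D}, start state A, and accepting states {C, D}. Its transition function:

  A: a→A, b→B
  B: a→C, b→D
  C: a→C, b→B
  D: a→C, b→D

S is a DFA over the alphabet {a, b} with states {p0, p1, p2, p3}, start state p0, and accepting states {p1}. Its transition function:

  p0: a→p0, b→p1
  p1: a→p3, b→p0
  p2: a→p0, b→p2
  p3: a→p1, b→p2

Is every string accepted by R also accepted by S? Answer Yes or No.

No

The string ba is in L(R) but not in L(S).
So L(R) ⊄ L(S).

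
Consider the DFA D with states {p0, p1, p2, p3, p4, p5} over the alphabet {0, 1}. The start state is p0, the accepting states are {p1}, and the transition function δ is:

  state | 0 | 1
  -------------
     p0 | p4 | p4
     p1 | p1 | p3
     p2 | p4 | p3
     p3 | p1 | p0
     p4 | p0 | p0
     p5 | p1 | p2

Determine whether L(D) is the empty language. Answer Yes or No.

The states reachable from the start state are {p0, p4}.
None of the accepting states {p1} is reachable, so no string is accepted and L(D) = ∅.

Yes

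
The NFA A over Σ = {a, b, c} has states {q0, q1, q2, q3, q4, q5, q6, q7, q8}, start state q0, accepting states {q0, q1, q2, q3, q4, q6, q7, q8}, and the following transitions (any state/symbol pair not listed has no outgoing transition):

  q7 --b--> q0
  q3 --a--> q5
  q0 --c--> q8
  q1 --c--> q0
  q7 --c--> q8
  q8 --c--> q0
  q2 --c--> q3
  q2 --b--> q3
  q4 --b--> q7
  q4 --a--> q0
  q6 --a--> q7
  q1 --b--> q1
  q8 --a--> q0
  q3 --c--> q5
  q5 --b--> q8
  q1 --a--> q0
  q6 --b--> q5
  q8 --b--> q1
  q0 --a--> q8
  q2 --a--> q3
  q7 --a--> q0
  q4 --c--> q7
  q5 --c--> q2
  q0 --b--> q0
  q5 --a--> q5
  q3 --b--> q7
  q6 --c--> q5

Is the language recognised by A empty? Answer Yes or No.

No

The empty string ε is accepted: the run q0 ends in the accepting state q0.
Since at least one string is accepted, L(A) is not empty.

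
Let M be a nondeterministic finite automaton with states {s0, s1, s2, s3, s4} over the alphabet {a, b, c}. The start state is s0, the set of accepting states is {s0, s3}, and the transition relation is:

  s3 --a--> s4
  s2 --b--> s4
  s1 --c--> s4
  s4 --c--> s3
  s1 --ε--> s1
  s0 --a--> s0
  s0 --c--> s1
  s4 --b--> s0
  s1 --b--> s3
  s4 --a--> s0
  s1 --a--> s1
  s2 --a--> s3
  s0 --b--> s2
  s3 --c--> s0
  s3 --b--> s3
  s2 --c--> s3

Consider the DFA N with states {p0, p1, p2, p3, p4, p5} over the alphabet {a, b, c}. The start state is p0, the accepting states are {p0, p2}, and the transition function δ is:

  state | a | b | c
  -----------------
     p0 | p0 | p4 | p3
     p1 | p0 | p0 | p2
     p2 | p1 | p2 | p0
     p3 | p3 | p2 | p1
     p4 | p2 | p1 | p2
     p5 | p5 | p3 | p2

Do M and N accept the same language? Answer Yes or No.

Yes

Exploring the product automaton M × N from the start pair (s0, p0), following both machines on each input symbol, reaches 5 state pairs: (s0, p0), (s2, p4), (s1, p3), (s3, p2), (s4, p1).
M accepts in {s0, s3} and N accepts in {p0, p2}. In every reachable pair the two components are either both accepting — (s0, p0), (s3, p2) — or both non-accepting, so no string is accepted by exactly one of the machines: L(M) \ L(N) and L(N) \ L(M) are both empty.
Hence every string is accepted by M iff it is accepted by N, and the two languages coincide.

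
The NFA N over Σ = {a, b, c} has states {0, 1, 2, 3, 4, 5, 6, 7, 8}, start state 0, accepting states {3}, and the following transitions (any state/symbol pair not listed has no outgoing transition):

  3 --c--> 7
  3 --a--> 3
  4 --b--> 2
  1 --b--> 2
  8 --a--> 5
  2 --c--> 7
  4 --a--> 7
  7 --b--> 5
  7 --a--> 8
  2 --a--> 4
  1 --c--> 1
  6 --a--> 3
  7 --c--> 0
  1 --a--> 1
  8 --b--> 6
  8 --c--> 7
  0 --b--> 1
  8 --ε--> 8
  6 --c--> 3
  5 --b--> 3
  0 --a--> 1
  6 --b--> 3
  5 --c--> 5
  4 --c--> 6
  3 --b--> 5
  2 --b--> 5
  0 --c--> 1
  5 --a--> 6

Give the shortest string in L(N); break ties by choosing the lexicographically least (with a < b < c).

A breadth-first search from 0 reaches an accepting state first via the path 0 → 1 → 2 → 5 → 3 on input abbb.
No string of length < 4 is accepted (BFS exhausts all shorter strings without reaching an accepting state), and abbb is the lexicographically least accepting string of length 4.

abbb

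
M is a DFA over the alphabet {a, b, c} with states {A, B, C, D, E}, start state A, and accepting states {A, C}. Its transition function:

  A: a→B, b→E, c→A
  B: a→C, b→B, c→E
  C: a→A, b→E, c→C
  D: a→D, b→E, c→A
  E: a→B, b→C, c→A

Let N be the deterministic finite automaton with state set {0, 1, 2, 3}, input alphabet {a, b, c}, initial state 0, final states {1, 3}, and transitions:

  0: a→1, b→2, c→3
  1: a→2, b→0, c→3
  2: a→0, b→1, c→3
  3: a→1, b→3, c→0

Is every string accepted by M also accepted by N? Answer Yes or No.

The empty string ε is in L(M) but not in L(N).
So L(M) ⊄ L(N).

No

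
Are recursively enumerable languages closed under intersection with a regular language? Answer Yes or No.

Yes

First check the input against a DFA for the regular language; if it passes, run the recogniser for L and accept when it does.
So the recursively enumerable languages are closed under intersection with a regular language.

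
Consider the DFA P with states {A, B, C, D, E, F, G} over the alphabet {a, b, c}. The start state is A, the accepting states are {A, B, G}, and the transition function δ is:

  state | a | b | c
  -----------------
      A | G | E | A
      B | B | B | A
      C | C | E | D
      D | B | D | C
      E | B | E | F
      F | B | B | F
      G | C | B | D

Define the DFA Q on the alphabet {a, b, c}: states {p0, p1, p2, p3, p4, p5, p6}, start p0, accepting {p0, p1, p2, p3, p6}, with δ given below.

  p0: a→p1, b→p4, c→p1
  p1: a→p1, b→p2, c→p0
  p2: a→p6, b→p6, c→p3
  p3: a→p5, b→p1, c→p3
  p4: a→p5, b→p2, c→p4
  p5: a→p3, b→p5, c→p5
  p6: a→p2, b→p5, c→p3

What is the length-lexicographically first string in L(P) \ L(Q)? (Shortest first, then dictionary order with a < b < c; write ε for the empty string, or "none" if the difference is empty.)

The string ba is accepted by P but not by Q.
No shorter string lies in the difference, and ba is the lexicographically first length-2 string in L(P) \ L(Q).

ba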